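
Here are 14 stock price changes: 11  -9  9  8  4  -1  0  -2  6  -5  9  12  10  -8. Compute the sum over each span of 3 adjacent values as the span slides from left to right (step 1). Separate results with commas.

[11, -9, 9] → sum 11
[-9, 9, 8] → sum 8
[9, 8, 4] → sum 21
[8, 4, -1] → sum 11
[4, -1, 0] → sum 3
[-1, 0, -2] → sum -3
[0, -2, 6] → sum 4
[-2, 6, -5] → sum -1
[6, -5, 9] → sum 10
[-5, 9, 12] → sum 16
[9, 12, 10] → sum 31
[12, 10, -8] → sum 14

11, 8, 21, 11, 3, -3, 4, -1, 10, 16, 31, 14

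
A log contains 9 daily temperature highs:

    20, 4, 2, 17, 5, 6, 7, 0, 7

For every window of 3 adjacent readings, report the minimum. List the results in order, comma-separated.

2, 2, 2, 5, 5, 0, 0

(20, 4, 2) → min 2
(4, 2, 17) → min 2
(2, 17, 5) → min 2
(17, 5, 6) → min 5
(5, 6, 7) → min 5
(6, 7, 0) → min 0
(7, 0, 7) → min 0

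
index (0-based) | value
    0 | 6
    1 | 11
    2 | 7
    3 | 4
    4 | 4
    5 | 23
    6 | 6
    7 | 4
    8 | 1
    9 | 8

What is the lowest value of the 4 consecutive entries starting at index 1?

Elements at indices 1..4: 11, 7, 4, 4
min(11, 7, 4, 4) = 4

4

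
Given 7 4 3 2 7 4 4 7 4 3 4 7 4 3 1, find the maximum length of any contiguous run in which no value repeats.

add 7: [7] len 1
add 4: [7, 4] len 2
add 3: [7, 4, 3] len 3
add 2: [7, 4, 3, 2] len 4
add 7 (repeat 7, move left end past it): [4, 3, 2, 7] len 4
add 4 (repeat 4, move left end past it): [3, 2, 7, 4] len 4
add 4 (repeat 4, move left end past it): [4] len 1
add 7: [4, 7] len 2
add 4 (repeat 4, move left end past it): [7, 4] len 2
add 3: [7, 4, 3] len 3
add 4 (repeat 4, move left end past it): [3, 4] len 2
add 7: [3, 4, 7] len 3
add 4 (repeat 4, move left end past it): [7, 4] len 2
add 3: [7, 4, 3] len 3
add 1: [7, 4, 3, 1] len 4
Longest all-distinct length: 4.

4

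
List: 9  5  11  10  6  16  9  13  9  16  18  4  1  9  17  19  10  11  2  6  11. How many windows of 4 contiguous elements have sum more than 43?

8

[9, 5, 11, 10] → sum 35
[5, 11, 10, 6] → sum 32
[11, 10, 6, 16] → sum 43
[10, 6, 16, 9] → sum 41
[6, 16, 9, 13] → sum 44  > 43 ✓
[16, 9, 13, 9] → sum 47  > 43 ✓
[9, 13, 9, 16] → sum 47  > 43 ✓
[13, 9, 16, 18] → sum 56  > 43 ✓
[9, 16, 18, 4] → sum 47  > 43 ✓
[16, 18, 4, 1] → sum 39
[18, 4, 1, 9] → sum 32
[4, 1, 9, 17] → sum 31
[1, 9, 17, 19] → sum 46  > 43 ✓
[9, 17, 19, 10] → sum 55  > 43 ✓
[17, 19, 10, 11] → sum 57  > 43 ✓
[19, 10, 11, 2] → sum 42
[10, 11, 2, 6] → sum 29
[11, 2, 6, 11] → sum 30
8 windows satisfy the condition.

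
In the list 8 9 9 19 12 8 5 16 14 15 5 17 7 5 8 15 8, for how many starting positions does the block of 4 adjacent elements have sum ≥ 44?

(8, 9, 9, 19) → sum 45  ≥ 44 ✓
(9, 9, 19, 12) → sum 49  ≥ 44 ✓
(9, 19, 12, 8) → sum 48  ≥ 44 ✓
(19, 12, 8, 5) → sum 44  ≥ 44 ✓
(12, 8, 5, 16) → sum 41
(8, 5, 16, 14) → sum 43
(5, 16, 14, 15) → sum 50  ≥ 44 ✓
(16, 14, 15, 5) → sum 50  ≥ 44 ✓
(14, 15, 5, 17) → sum 51  ≥ 44 ✓
(15, 5, 17, 7) → sum 44  ≥ 44 ✓
(5, 17, 7, 5) → sum 34
(17, 7, 5, 8) → sum 37
(7, 5, 8, 15) → sum 35
(5, 8, 15, 8) → sum 36
8 windows satisfy the condition.

8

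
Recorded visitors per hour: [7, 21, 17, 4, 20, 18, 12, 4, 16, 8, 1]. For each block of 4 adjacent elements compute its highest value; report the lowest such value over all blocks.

16

7 21 17 4 → max 21
21 17 4 20 → max 21
17 4 20 18 → max 20
4 20 18 12 → max 20
20 18 12 4 → max 20
18 12 4 16 → max 18
12 4 16 8 → max 16
4 16 8 1 → max 16
Lowest of these is 16.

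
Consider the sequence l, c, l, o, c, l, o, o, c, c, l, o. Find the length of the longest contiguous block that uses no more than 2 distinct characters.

4

Extend right; when distinct count exceeds 2, shrink from the left:
add l: window [l] (1 distinct), len 1
add c: window [l, c] (2 distinct), len 2
add l: window [l, c, l] (2 distinct), len 3
add o: window [l, o] (2 distinct), len 2
add c: window [o, c] (2 distinct), len 2
add l: window [c, l] (2 distinct), len 2
add o: window [l, o] (2 distinct), len 2
add o: window [l, o, o] (2 distinct), len 3
add c: window [o, o, c] (2 distinct), len 3
add c: window [o, o, c, c] (2 distinct), len 4
add l: window [c, c, l] (2 distinct), len 3
add o: window [l, o] (2 distinct), len 2
Longest length with ≤2 distinct: 4.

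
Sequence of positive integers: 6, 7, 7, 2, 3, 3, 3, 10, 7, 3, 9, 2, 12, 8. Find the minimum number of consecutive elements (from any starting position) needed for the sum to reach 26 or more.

add 6: running sum 6 < 26
add 7: running sum 13 < 26
add 7: running sum 20 < 26
add 2: running sum 22 < 26
add 3: running sum 25 < 26
end 5: [6, 7, 7, 2, 3, 3] sum 28, len 6
end 6: [6, 7, 7, 2, 3, 3, 3] sum 31, len 7
end 7: [7, 2, 3, 3, 3, 10] sum 28, len 6
end 8: [3, 3, 3, 10, 7] sum 26, len 5
end 9: [3, 3, 10, 7, 3] sum 26, len 5
end 10: [10, 7, 3, 9] sum 29, len 4
end 11: [10, 7, 3, 9, 2] sum 31, len 5
end 12: [3, 9, 2, 12] sum 26, len 4
end 13: [9, 2, 12, 8] sum 31, len 4
Shortest qualifying length: 4.

4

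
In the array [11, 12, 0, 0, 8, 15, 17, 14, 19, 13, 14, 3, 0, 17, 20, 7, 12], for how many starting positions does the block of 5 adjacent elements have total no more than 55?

(11, 12, 0, 0, 8) → sum 31  ≤ 55 ✓
(12, 0, 0, 8, 15) → sum 35  ≤ 55 ✓
(0, 0, 8, 15, 17) → sum 40  ≤ 55 ✓
(0, 8, 15, 17, 14) → sum 54  ≤ 55 ✓
(8, 15, 17, 14, 19) → sum 73
(15, 17, 14, 19, 13) → sum 78
(17, 14, 19, 13, 14) → sum 77
(14, 19, 13, 14, 3) → sum 63
(19, 13, 14, 3, 0) → sum 49  ≤ 55 ✓
(13, 14, 3, 0, 17) → sum 47  ≤ 55 ✓
(14, 3, 0, 17, 20) → sum 54  ≤ 55 ✓
(3, 0, 17, 20, 7) → sum 47  ≤ 55 ✓
(0, 17, 20, 7, 12) → sum 56
8 windows satisfy the condition.

8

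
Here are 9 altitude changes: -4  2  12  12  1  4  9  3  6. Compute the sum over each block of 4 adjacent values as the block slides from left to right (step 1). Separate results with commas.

22, 27, 29, 26, 17, 22

[-4, 2, 12, 12] → sum 22
[2, 12, 12, 1] → sum 27
[12, 12, 1, 4] → sum 29
[12, 1, 4, 9] → sum 26
[1, 4, 9, 3] → sum 17
[4, 9, 3, 6] → sum 22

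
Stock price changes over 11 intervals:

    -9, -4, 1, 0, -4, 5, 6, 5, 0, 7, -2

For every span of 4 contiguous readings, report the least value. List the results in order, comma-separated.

-9, -4, -4, -4, -4, 0, 0, -2

-9 -4 1 0 → min -9
-4 1 0 -4 → min -4
1 0 -4 5 → min -4
0 -4 5 6 → min -4
-4 5 6 5 → min -4
5 6 5 0 → min 0
6 5 0 7 → min 0
5 0 7 -2 → min -2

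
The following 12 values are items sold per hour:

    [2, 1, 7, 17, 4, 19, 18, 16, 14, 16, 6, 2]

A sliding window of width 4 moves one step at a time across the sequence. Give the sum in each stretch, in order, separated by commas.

27, 29, 47, 58, 57, 67, 64, 52, 38

(2, 1, 7, 17) → sum 27
(1, 7, 17, 4) → sum 29
(7, 17, 4, 19) → sum 47
(17, 4, 19, 18) → sum 58
(4, 19, 18, 16) → sum 57
(19, 18, 16, 14) → sum 67
(18, 16, 14, 16) → sum 64
(16, 14, 16, 6) → sum 52
(14, 16, 6, 2) → sum 38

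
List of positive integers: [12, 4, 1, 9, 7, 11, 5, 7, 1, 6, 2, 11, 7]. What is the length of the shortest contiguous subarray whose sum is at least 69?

12

Extend right; whenever the sum reaches 69, record the length and shrink from the left:
add 12: running sum 12 < 69
add 4: running sum 16 < 69
add 1: running sum 17 < 69
add 9: running sum 26 < 69
add 7: running sum 33 < 69
add 11: running sum 44 < 69
add 5: running sum 49 < 69
add 7: running sum 56 < 69
add 1: running sum 57 < 69
add 6: running sum 63 < 69
add 2: running sum 65 < 69
add 11: shortest ending here [12, 4, 1, 9, 7, 11, 5, 7, 1, 6, 2, 11] sum 76, len 12
add 7: shortest ending here [4, 1, 9, 7, 11, 5, 7, 1, 6, 2, 11, 7] sum 71, len 12
Shortest qualifying length: 12.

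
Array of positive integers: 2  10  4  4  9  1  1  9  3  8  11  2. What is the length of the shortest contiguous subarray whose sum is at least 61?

add 2: running sum 2 < 61
add 10: running sum 12 < 61
add 4: running sum 16 < 61
add 4: running sum 20 < 61
add 9: running sum 29 < 61
add 1: running sum 30 < 61
add 1: running sum 31 < 61
add 9: running sum 40 < 61
add 3: running sum 43 < 61
add 8: running sum 51 < 61
end 10: [2, 10, 4, 4, 9, 1, 1, 9, 3, 8, 11] sum 62, len 11
end 11: [10, 4, 4, 9, 1, 1, 9, 3, 8, 11, 2] sum 62, len 11
Shortest qualifying length: 11.

11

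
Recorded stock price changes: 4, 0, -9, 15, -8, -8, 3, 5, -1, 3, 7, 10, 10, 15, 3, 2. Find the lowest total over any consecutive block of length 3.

-13

(4, 0, -9) → sum -5
(0, -9, 15) → sum 6
(-9, 15, -8) → sum -2
(15, -8, -8) → sum -1
(-8, -8, 3) → sum -13
(-8, 3, 5) → sum 0
(3, 5, -1) → sum 7
(5, -1, 3) → sum 7
(-1, 3, 7) → sum 9
(3, 7, 10) → sum 20
(7, 10, 10) → sum 27
(10, 10, 15) → sum 35
(10, 15, 3) → sum 28
(15, 3, 2) → sum 20
Lowest of these is -13.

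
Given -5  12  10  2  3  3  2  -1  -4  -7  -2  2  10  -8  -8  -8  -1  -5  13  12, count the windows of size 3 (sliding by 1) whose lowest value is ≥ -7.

[-5, 12, 10] → min -5  ≥ -7 ✓
[12, 10, 2] → min 2  ≥ -7 ✓
[10, 2, 3] → min 2  ≥ -7 ✓
[2, 3, 3] → min 2  ≥ -7 ✓
[3, 3, 2] → min 2  ≥ -7 ✓
[3, 2, -1] → min -1  ≥ -7 ✓
[2, -1, -4] → min -4  ≥ -7 ✓
[-1, -4, -7] → min -7  ≥ -7 ✓
[-4, -7, -2] → min -7  ≥ -7 ✓
[-7, -2, 2] → min -7  ≥ -7 ✓
[-2, 2, 10] → min -2  ≥ -7 ✓
[2, 10, -8] → min -8
[10, -8, -8] → min -8
[-8, -8, -8] → min -8
[-8, -8, -1] → min -8
[-8, -1, -5] → min -8
[-1, -5, 13] → min -5  ≥ -7 ✓
[-5, 13, 12] → min -5  ≥ -7 ✓
13 windows satisfy the condition.

13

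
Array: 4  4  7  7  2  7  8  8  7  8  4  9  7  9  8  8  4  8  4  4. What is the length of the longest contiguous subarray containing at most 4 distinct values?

Extend right; when distinct count exceeds 4, shrink from the left:
add 4: window [4] (1 distinct), len 1
add 4: window [4, 4] (1 distinct), len 2
add 7: window [4, 4, 7] (2 distinct), len 3
add 7: window [4, 4, 7, 7] (2 distinct), len 4
add 2: window [4, 4, 7, 7, 2] (3 distinct), len 5
add 7: window [4, 4, 7, 7, 2, 7] (3 distinct), len 6
add 8: window [4, 4, 7, 7, 2, 7, 8] (4 distinct), len 7
add 8: window [4, 4, 7, 7, 2, 7, 8, 8] (4 distinct), len 8
add 7: window [4, 4, 7, 7, 2, 7, 8, 8, 7] (4 distinct), len 9
add 8: window [4, 4, 7, 7, 2, 7, 8, 8, 7, 8] (4 distinct), len 10
add 4: window [4, 4, 7, 7, 2, 7, 8, 8, 7, 8, 4] (4 distinct), len 11
add 9: window [7, 8, 8, 7, 8, 4, 9] (4 distinct), len 7
add 7: window [7, 8, 8, 7, 8, 4, 9, 7] (4 distinct), len 8
add 9: window [7, 8, 8, 7, 8, 4, 9, 7, 9] (4 distinct), len 9
add 8: window [7, 8, 8, 7, 8, 4, 9, 7, 9, 8] (4 distinct), len 10
add 8: window [7, 8, 8, 7, 8, 4, 9, 7, 9, 8, 8] (4 distinct), len 11
add 4: window [7, 8, 8, 7, 8, 4, 9, 7, 9, 8, 8, 4] (4 distinct), len 12
add 8: window [7, 8, 8, 7, 8, 4, 9, 7, 9, 8, 8, 4, 8] (4 distinct), len 13
add 4: window [7, 8, 8, 7, 8, 4, 9, 7, 9, 8, 8, 4, 8, 4] (4 distinct), len 14
add 4: window [7, 8, 8, 7, 8, 4, 9, 7, 9, 8, 8, 4, 8, 4, 4] (4 distinct), len 15
Longest length with ≤4 distinct: 15.

15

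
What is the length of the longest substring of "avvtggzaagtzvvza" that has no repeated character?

5

[a] len 1
[a, v] len 2
[v] len 1
[v, t] len 2
[v, t, g] len 3
[g] len 1
[g, z] len 2
[g, z, a] len 3
[a] len 1
[a, g] len 2
[a, g, t] len 3
[a, g, t, z] len 4
[a, g, t, z, v] len 5
[v] len 1
[v, z] len 2
[v, z, a] len 3
Longest all-distinct length: 5.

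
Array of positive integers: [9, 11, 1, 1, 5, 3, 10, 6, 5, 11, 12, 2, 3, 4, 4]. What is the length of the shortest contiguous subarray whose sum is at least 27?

3

Extend right; whenever the sum reaches 27, record the length and shrink from the left:
add 9: running sum 9 < 27
add 11: running sum 20 < 27
add 1: running sum 21 < 27
add 1: running sum 22 < 27
end 4: [9, 11, 1, 1, 5] sum 27, len 5
end 5: [9, 11, 1, 1, 5, 3] sum 30, len 6
end 6: [11, 1, 1, 5, 3, 10] sum 31, len 6
end 7: [11, 1, 1, 5, 3, 10, 6] sum 37, len 7
end 8: [5, 3, 10, 6, 5] sum 29, len 5
end 9: [10, 6, 5, 11] sum 32, len 4
end 10: [5, 11, 12] sum 28, len 3
end 11: [5, 11, 12, 2] sum 30, len 4
end 12: [11, 12, 2, 3] sum 28, len 4
end 13: [11, 12, 2, 3, 4] sum 32, len 5
end 14: [11, 12, 2, 3, 4, 4] sum 36, len 6
Shortest qualifying length: 3.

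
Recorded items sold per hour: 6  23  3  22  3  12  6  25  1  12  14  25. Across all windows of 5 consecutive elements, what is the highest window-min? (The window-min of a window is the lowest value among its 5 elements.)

3

Window mins for each of the 8 positions:
6 23 3 22 3 → min 3
23 3 22 3 12 → min 3
3 22 3 12 6 → min 3
22 3 12 6 25 → min 3
3 12 6 25 1 → min 1
12 6 25 1 12 → min 1
6 25 1 12 14 → min 1
25 1 12 14 25 → min 1
Highest of these is 3.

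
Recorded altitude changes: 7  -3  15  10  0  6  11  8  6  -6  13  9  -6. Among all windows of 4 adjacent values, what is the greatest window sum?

[7, -3, 15, 10] → sum 29
[-3, 15, 10, 0] → sum 22
[15, 10, 0, 6] → sum 31
[10, 0, 6, 11] → sum 27
[0, 6, 11, 8] → sum 25
[6, 11, 8, 6] → sum 31
[11, 8, 6, -6] → sum 19
[8, 6, -6, 13] → sum 21
[6, -6, 13, 9] → sum 22
[-6, 13, 9, -6] → sum 10
Greatest of these is 31.

31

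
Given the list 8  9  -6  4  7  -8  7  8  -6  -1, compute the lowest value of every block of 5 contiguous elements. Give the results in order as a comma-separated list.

Sliding a size-5 window across the 10 values:
8 9 -6 4 7 → min -6
9 -6 4 7 -8 → min -8
-6 4 7 -8 7 → min -8
4 7 -8 7 8 → min -8
7 -8 7 8 -6 → min -8
-8 7 8 -6 -1 → min -8

-6, -8, -8, -8, -8, -8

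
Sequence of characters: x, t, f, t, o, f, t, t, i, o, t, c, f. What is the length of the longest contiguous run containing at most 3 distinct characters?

add x: window [x] (1 distinct), len 1
add t: window [x, t] (2 distinct), len 2
add f: window [x, t, f] (3 distinct), len 3
add t: window [x, t, f, t] (3 distinct), len 4
add o: window [t, f, t, o] (3 distinct), len 4
add f: window [t, f, t, o, f] (3 distinct), len 5
add t: window [t, f, t, o, f, t] (3 distinct), len 6
add t: window [t, f, t, o, f, t, t] (3 distinct), len 7
add i: window [f, t, t, i] (3 distinct), len 4
add o: window [t, t, i, o] (3 distinct), len 4
add t: window [t, t, i, o, t] (3 distinct), len 5
add c: window [o, t, c] (3 distinct), len 3
add f: window [t, c, f] (3 distinct), len 3
Longest length with ≤3 distinct: 7.

7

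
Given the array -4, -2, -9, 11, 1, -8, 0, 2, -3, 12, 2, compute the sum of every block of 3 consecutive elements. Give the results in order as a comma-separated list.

-4 -2 -9 → sum -15
-2 -9 11 → sum 0
-9 11 1 → sum 3
11 1 -8 → sum 4
1 -8 0 → sum -7
-8 0 2 → sum -6
0 2 -3 → sum -1
2 -3 12 → sum 11
-3 12 2 → sum 11

-15, 0, 3, 4, -7, -6, -1, 11, 11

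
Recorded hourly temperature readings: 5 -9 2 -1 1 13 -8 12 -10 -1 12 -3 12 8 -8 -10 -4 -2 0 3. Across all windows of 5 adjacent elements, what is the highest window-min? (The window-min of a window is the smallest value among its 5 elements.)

[5, -9, 2, -1, 1] → min -9
[-9, 2, -1, 1, 13] → min -9
[2, -1, 1, 13, -8] → min -8
[-1, 1, 13, -8, 12] → min -8
[1, 13, -8, 12, -10] → min -10
[13, -8, 12, -10, -1] → min -10
[-8, 12, -10, -1, 12] → min -10
[12, -10, -1, 12, -3] → min -10
[-10, -1, 12, -3, 12] → min -10
[-1, 12, -3, 12, 8] → min -3
[12, -3, 12, 8, -8] → min -8
[-3, 12, 8, -8, -10] → min -10
[12, 8, -8, -10, -4] → min -10
[8, -8, -10, -4, -2] → min -10
[-8, -10, -4, -2, 0] → min -10
[-10, -4, -2, 0, 3] → min -10
Highest of these is -3.

-3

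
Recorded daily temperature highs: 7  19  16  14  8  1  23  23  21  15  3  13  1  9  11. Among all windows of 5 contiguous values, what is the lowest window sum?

[7, 19, 16, 14, 8] → sum 64
[19, 16, 14, 8, 1] → sum 58
[16, 14, 8, 1, 23] → sum 62
[14, 8, 1, 23, 23] → sum 69
[8, 1, 23, 23, 21] → sum 76
[1, 23, 23, 21, 15] → sum 83
[23, 23, 21, 15, 3] → sum 85
[23, 21, 15, 3, 13] → sum 75
[21, 15, 3, 13, 1] → sum 53
[15, 3, 13, 1, 9] → sum 41
[3, 13, 1, 9, 11] → sum 37
Lowest of these is 37.

37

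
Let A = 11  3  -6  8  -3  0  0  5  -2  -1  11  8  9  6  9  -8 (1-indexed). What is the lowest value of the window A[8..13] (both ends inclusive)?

Elements at indices 8..13: 5, -2, -1, 11, 8, 9
min(5, -2, -1, 11, 8, 9) = -2

-2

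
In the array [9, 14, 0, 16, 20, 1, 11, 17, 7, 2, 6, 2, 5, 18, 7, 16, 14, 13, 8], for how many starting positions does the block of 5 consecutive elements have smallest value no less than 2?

(9, 14, 0, 16, 20) → min 0
(14, 0, 16, 20, 1) → min 0
(0, 16, 20, 1, 11) → min 0
(16, 20, 1, 11, 17) → min 1
(20, 1, 11, 17, 7) → min 1
(1, 11, 17, 7, 2) → min 1
(11, 17, 7, 2, 6) → min 2  ≥ 2 ✓
(17, 7, 2, 6, 2) → min 2  ≥ 2 ✓
(7, 2, 6, 2, 5) → min 2  ≥ 2 ✓
(2, 6, 2, 5, 18) → min 2  ≥ 2 ✓
(6, 2, 5, 18, 7) → min 2  ≥ 2 ✓
(2, 5, 18, 7, 16) → min 2  ≥ 2 ✓
(5, 18, 7, 16, 14) → min 5  ≥ 2 ✓
(18, 7, 16, 14, 13) → min 7  ≥ 2 ✓
(7, 16, 14, 13, 8) → min 7  ≥ 2 ✓
9 windows satisfy the condition.

9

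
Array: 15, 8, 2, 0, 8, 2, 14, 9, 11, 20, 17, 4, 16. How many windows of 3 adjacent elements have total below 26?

6

[15, 8, 2] → sum 25  < 26 ✓
[8, 2, 0] → sum 10  < 26 ✓
[2, 0, 8] → sum 10  < 26 ✓
[0, 8, 2] → sum 10  < 26 ✓
[8, 2, 14] → sum 24  < 26 ✓
[2, 14, 9] → sum 25  < 26 ✓
[14, 9, 11] → sum 34
[9, 11, 20] → sum 40
[11, 20, 17] → sum 48
[20, 17, 4] → sum 41
[17, 4, 16] → sum 37
6 windows satisfy the condition.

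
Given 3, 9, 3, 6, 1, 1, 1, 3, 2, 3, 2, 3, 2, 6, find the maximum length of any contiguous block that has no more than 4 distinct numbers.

12

Extend right; when distinct count exceeds 4, shrink from the left:
[3] 1 distinct, len 1
[3, 9] 2 distinct, len 2
[3, 9, 3] 2 distinct, len 3
[3, 9, 3, 6] 3 distinct, len 4
[3, 9, 3, 6, 1] 4 distinct, len 5
[3, 9, 3, 6, 1, 1] 4 distinct, len 6
[3, 9, 3, 6, 1, 1, 1] 4 distinct, len 7
[3, 9, 3, 6, 1, 1, 1, 3] 4 distinct, len 8
[3, 6, 1, 1, 1, 3, 2] 4 distinct, len 7
[3, 6, 1, 1, 1, 3, 2, 3] 4 distinct, len 8
[3, 6, 1, 1, 1, 3, 2, 3, 2] 4 distinct, len 9
[3, 6, 1, 1, 1, 3, 2, 3, 2, 3] 4 distinct, len 10
[3, 6, 1, 1, 1, 3, 2, 3, 2, 3, 2] 4 distinct, len 11
[3, 6, 1, 1, 1, 3, 2, 3, 2, 3, 2, 6] 4 distinct, len 12
Longest length with ≤4 distinct: 12.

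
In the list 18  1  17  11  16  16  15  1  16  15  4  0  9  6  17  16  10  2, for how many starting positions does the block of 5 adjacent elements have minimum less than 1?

(18, 1, 17, 11, 16) → min 1
(1, 17, 11, 16, 16) → min 1
(17, 11, 16, 16, 15) → min 11
(11, 16, 16, 15, 1) → min 1
(16, 16, 15, 1, 16) → min 1
(16, 15, 1, 16, 15) → min 1
(15, 1, 16, 15, 4) → min 1
(1, 16, 15, 4, 0) → min 0  < 1 ✓
(16, 15, 4, 0, 9) → min 0  < 1 ✓
(15, 4, 0, 9, 6) → min 0  < 1 ✓
(4, 0, 9, 6, 17) → min 0  < 1 ✓
(0, 9, 6, 17, 16) → min 0  < 1 ✓
(9, 6, 17, 16, 10) → min 6
(6, 17, 16, 10, 2) → min 2
5 windows satisfy the condition.

5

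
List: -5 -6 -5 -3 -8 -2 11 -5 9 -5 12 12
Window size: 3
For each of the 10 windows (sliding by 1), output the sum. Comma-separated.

-16, -14, -16, -13, 1, 4, 15, -1, 16, 19

[-5, -6, -5] → sum -16
[-6, -5, -3] → sum -14
[-5, -3, -8] → sum -16
[-3, -8, -2] → sum -13
[-8, -2, 11] → sum 1
[-2, 11, -5] → sum 4
[11, -5, 9] → sum 15
[-5, 9, -5] → sum -1
[9, -5, 12] → sum 16
[-5, 12, 12] → sum 19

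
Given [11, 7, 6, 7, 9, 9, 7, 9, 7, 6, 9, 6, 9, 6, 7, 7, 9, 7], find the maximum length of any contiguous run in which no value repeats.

3

[11] len 1
[11, 7] len 2
[11, 7, 6] len 3
[6, 7] len 2
[6, 7, 9] len 3
[9] len 1
[9, 7] len 2
[7, 9] len 2
[9, 7] len 2
[9, 7, 6] len 3
[7, 6, 9] len 3
[9, 6] len 2
[6, 9] len 2
[9, 6] len 2
[9, 6, 7] len 3
[7] len 1
[7, 9] len 2
[9, 7] len 2
Longest all-distinct length: 3.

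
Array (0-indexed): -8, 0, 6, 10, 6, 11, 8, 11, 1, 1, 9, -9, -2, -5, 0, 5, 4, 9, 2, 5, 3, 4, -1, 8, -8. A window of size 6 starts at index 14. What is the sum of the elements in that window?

Elements at indices 14..19: 0, 5, 4, 9, 2, 5
sum(0, 5, 4, 9, 2, 5) = 25

25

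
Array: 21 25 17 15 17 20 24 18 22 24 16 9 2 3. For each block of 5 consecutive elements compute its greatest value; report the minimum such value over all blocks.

21 25 17 15 17 → max 25
25 17 15 17 20 → max 25
17 15 17 20 24 → max 24
15 17 20 24 18 → max 24
17 20 24 18 22 → max 24
20 24 18 22 24 → max 24
24 18 22 24 16 → max 24
18 22 24 16 9 → max 24
22 24 16 9 2 → max 24
24 16 9 2 3 → max 24
Minimum of these is 24.

24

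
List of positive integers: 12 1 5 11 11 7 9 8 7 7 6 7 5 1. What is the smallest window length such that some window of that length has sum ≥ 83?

add 12: running sum 12 < 83
add 1: running sum 13 < 83
add 5: running sum 18 < 83
add 11: running sum 29 < 83
add 11: running sum 40 < 83
add 7: running sum 47 < 83
add 9: running sum 56 < 83
add 8: running sum 64 < 83
add 7: running sum 71 < 83
add 7: running sum 78 < 83
add 6: shortest ending here [12, 1, 5, 11, 11, 7, 9, 8, 7, 7, 6] sum 84, len 11
add 7: shortest ending here [12, 1, 5, 11, 11, 7, 9, 8, 7, 7, 6, 7] sum 91, len 12
add 5: shortest ending here [5, 11, 11, 7, 9, 8, 7, 7, 6, 7, 5] sum 83, len 11
add 1: shortest ending here [5, 11, 11, 7, 9, 8, 7, 7, 6, 7, 5, 1] sum 84, len 12
Shortest qualifying length: 11.

11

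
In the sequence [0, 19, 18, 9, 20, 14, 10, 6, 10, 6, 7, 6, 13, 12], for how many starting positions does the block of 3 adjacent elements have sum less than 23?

(0, 19, 18) → sum 37
(19, 18, 9) → sum 46
(18, 9, 20) → sum 47
(9, 20, 14) → sum 43
(20, 14, 10) → sum 44
(14, 10, 6) → sum 30
(10, 6, 10) → sum 26
(6, 10, 6) → sum 22  < 23 ✓
(10, 6, 7) → sum 23
(6, 7, 6) → sum 19  < 23 ✓
(7, 6, 13) → sum 26
(6, 13, 12) → sum 31
2 windows satisfy the condition.

2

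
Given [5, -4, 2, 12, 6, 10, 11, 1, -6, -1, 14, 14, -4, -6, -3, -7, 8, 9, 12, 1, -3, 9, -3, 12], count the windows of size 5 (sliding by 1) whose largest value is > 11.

16

(5, -4, 2, 12, 6) → max 12  > 11 ✓
(-4, 2, 12, 6, 10) → max 12  > 11 ✓
(2, 12, 6, 10, 11) → max 12  > 11 ✓
(12, 6, 10, 11, 1) → max 12  > 11 ✓
(6, 10, 11, 1, -6) → max 11
(10, 11, 1, -6, -1) → max 11
(11, 1, -6, -1, 14) → max 14  > 11 ✓
(1, -6, -1, 14, 14) → max 14  > 11 ✓
(-6, -1, 14, 14, -4) → max 14  > 11 ✓
(-1, 14, 14, -4, -6) → max 14  > 11 ✓
(14, 14, -4, -6, -3) → max 14  > 11 ✓
(14, -4, -6, -3, -7) → max 14  > 11 ✓
(-4, -6, -3, -7, 8) → max 8
(-6, -3, -7, 8, 9) → max 9
(-3, -7, 8, 9, 12) → max 12  > 11 ✓
(-7, 8, 9, 12, 1) → max 12  > 11 ✓
(8, 9, 12, 1, -3) → max 12  > 11 ✓
(9, 12, 1, -3, 9) → max 12  > 11 ✓
(12, 1, -3, 9, -3) → max 12  > 11 ✓
(1, -3, 9, -3, 12) → max 12  > 11 ✓
16 windows satisfy the condition.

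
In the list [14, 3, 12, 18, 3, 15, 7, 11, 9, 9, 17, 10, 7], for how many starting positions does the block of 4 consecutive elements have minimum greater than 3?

(14, 3, 12, 18) → min 3
(3, 12, 18, 3) → min 3
(12, 18, 3, 15) → min 3
(18, 3, 15, 7) → min 3
(3, 15, 7, 11) → min 3
(15, 7, 11, 9) → min 7  > 3 ✓
(7, 11, 9, 9) → min 7  > 3 ✓
(11, 9, 9, 17) → min 9  > 3 ✓
(9, 9, 17, 10) → min 9  > 3 ✓
(9, 17, 10, 7) → min 7  > 3 ✓
5 windows satisfy the condition.

5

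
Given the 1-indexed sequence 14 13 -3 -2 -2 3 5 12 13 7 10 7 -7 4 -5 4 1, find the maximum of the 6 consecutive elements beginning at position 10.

10

Elements at indices 10..15: 7, 10, 7, -7, 4, -5
max(7, 10, 7, -7, 4, -5) = 10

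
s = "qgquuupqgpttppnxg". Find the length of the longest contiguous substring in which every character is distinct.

4

add q: [q] len 1
add g: [q, g] len 2
add q (repeat q, move left end past it): [g, q] len 2
add u: [g, q, u] len 3
add u (repeat u, move left end past it): [u] len 1
add u (repeat u, move left end past it): [u] len 1
add p: [u, p] len 2
add q: [u, p, q] len 3
add g: [u, p, q, g] len 4
add p (repeat p, move left end past it): [q, g, p] len 3
add t: [q, g, p, t] len 4
add t (repeat t, move left end past it): [t] len 1
add p: [t, p] len 2
add p (repeat p, move left end past it): [p] len 1
add n: [p, n] len 2
add x: [p, n, x] len 3
add g: [p, n, x, g] len 4
Longest all-distinct length: 4.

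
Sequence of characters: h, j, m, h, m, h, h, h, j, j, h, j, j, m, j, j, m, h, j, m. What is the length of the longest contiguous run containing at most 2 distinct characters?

8

[h] 1 distinct, len 1
[h, j] 2 distinct, len 2
[j, m] 2 distinct, len 2
[m, h] 2 distinct, len 2
[m, h, m] 2 distinct, len 3
[m, h, m, h] 2 distinct, len 4
[m, h, m, h, h] 2 distinct, len 5
[m, h, m, h, h, h] 2 distinct, len 6
[h, h, h, j] 2 distinct, len 4
[h, h, h, j, j] 2 distinct, len 5
[h, h, h, j, j, h] 2 distinct, len 6
[h, h, h, j, j, h, j] 2 distinct, len 7
[h, h, h, j, j, h, j, j] 2 distinct, len 8
[j, j, m] 2 distinct, len 3
[j, j, m, j] 2 distinct, len 4
[j, j, m, j, j] 2 distinct, len 5
[j, j, m, j, j, m] 2 distinct, len 6
[m, h] 2 distinct, len 2
[h, j] 2 distinct, len 2
[j, m] 2 distinct, len 2
Longest length with ≤2 distinct: 8.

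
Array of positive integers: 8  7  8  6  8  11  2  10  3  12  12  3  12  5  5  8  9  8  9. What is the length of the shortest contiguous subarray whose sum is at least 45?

Extend right; whenever the sum reaches 45, record the length and shrink from the left:
add 8: running sum 8 < 45
add 7: running sum 15 < 45
add 8: running sum 23 < 45
add 6: running sum 29 < 45
add 8: running sum 37 < 45
end 5: [8, 7, 8, 6, 8, 11] sum 48, len 6
end 6: [8, 7, 8, 6, 8, 11, 2] sum 50, len 7
end 7: [8, 6, 8, 11, 2, 10] sum 45, len 6
end 8: [8, 6, 8, 11, 2, 10, 3] sum 48, len 7
end 9: [8, 11, 2, 10, 3, 12] sum 46, len 6
end 10: [11, 2, 10, 3, 12, 12] sum 50, len 6
end 11: [11, 2, 10, 3, 12, 12, 3] sum 53, len 7
end 12: [10, 3, 12, 12, 3, 12] sum 52, len 6
end 13: [3, 12, 12, 3, 12, 5] sum 47, len 6
end 14: [12, 12, 3, 12, 5, 5] sum 49, len 6
end 15: [12, 3, 12, 5, 5, 8] sum 45, len 6
end 16: [12, 3, 12, 5, 5, 8, 9] sum 54, len 7
end 17: [12, 5, 5, 8, 9, 8] sum 47, len 6
end 18: [12, 5, 5, 8, 9, 8, 9] sum 56, len 7
Shortest qualifying length: 6.

6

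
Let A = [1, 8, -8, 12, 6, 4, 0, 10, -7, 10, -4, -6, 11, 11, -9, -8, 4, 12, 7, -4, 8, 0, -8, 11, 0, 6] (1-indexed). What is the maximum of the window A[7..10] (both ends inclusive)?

Elements at indices 7..10: 0, 10, -7, 10
max(0, 10, -7, 10) = 10

10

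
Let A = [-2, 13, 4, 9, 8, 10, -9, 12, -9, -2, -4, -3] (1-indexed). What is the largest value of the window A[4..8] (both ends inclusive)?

12

Elements at indices 4..8: 9, 8, 10, -9, 12
max(9, 8, 10, -9, 12) = 12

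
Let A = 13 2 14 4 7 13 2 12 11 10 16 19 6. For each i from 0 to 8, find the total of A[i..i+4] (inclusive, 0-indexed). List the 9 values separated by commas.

40, 40, 40, 38, 45, 48, 51, 68, 62

13 2 14 4 7 → sum 40
2 14 4 7 13 → sum 40
14 4 7 13 2 → sum 40
4 7 13 2 12 → sum 38
7 13 2 12 11 → sum 45
13 2 12 11 10 → sum 48
2 12 11 10 16 → sum 51
12 11 10 16 19 → sum 68
11 10 16 19 6 → sum 62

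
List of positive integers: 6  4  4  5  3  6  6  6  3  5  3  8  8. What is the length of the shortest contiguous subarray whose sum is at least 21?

Extend right; whenever the sum reaches 21, record the length and shrink from the left:
add 6: running sum 6 < 21
add 4: running sum 10 < 21
add 4: running sum 14 < 21
add 5: running sum 19 < 21
add 3: shortest ending here [6, 4, 4, 5, 3] sum 22, len 5
add 6: shortest ending here [4, 4, 5, 3, 6] sum 22, len 5
add 6: shortest ending here [4, 5, 3, 6, 6] sum 24, len 5
add 6: shortest ending here [3, 6, 6, 6] sum 21, len 4
add 3: shortest ending here [6, 6, 6, 3] sum 21, len 4
add 5: shortest ending here [6, 6, 6, 3, 5] sum 26, len 5
add 3: shortest ending here [6, 6, 3, 5, 3] sum 23, len 5
add 8: shortest ending here [6, 3, 5, 3, 8] sum 25, len 5
add 8: shortest ending here [5, 3, 8, 8] sum 24, len 4
Shortest qualifying length: 4.

4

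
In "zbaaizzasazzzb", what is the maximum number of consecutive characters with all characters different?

add z: [z] len 1
add b: [z, b] len 2
add a: [z, b, a] len 3
add a (repeat a, move left end past it): [a] len 1
add i: [a, i] len 2
add z: [a, i, z] len 3
add z (repeat z, move left end past it): [z] len 1
add a: [z, a] len 2
add s: [z, a, s] len 3
add a (repeat a, move left end past it): [s, a] len 2
add z: [s, a, z] len 3
add z (repeat z, move left end past it): [z] len 1
add z (repeat z, move left end past it): [z] len 1
add b: [z, b] len 2
Longest all-distinct length: 3.

3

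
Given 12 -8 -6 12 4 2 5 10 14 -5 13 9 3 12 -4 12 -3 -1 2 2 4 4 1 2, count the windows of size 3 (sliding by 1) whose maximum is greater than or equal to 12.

12 -8 -6 → max 12  ≥ 12 ✓
-8 -6 12 → max 12  ≥ 12 ✓
-6 12 4 → max 12  ≥ 12 ✓
12 4 2 → max 12  ≥ 12 ✓
4 2 5 → max 5
2 5 10 → max 10
5 10 14 → max 14  ≥ 12 ✓
10 14 -5 → max 14  ≥ 12 ✓
14 -5 13 → max 14  ≥ 12 ✓
-5 13 9 → max 13  ≥ 12 ✓
13 9 3 → max 13  ≥ 12 ✓
9 3 12 → max 12  ≥ 12 ✓
3 12 -4 → max 12  ≥ 12 ✓
12 -4 12 → max 12  ≥ 12 ✓
-4 12 -3 → max 12  ≥ 12 ✓
12 -3 -1 → max 12  ≥ 12 ✓
-3 -1 2 → max 2
-1 2 2 → max 2
2 2 4 → max 4
2 4 4 → max 4
4 4 1 → max 4
4 1 2 → max 4
14 windows satisfy the condition.

14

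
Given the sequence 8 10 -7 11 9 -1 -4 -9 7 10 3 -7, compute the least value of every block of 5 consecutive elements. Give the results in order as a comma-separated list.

8 10 -7 11 9 → min -7
10 -7 11 9 -1 → min -7
-7 11 9 -1 -4 → min -7
11 9 -1 -4 -9 → min -9
9 -1 -4 -9 7 → min -9
-1 -4 -9 7 10 → min -9
-4 -9 7 10 3 → min -9
-9 7 10 3 -7 → min -9

-7, -7, -7, -9, -9, -9, -9, -9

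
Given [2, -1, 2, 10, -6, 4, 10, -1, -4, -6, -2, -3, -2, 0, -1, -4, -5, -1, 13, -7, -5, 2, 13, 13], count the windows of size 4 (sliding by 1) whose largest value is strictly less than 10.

8

(2, -1, 2, 10) → max 10
(-1, 2, 10, -6) → max 10
(2, 10, -6, 4) → max 10
(10, -6, 4, 10) → max 10
(-6, 4, 10, -1) → max 10
(4, 10, -1, -4) → max 10
(10, -1, -4, -6) → max 10
(-1, -4, -6, -2) → max -1  < 10 ✓
(-4, -6, -2, -3) → max -2  < 10 ✓
(-6, -2, -3, -2) → max -2  < 10 ✓
(-2, -3, -2, 0) → max 0  < 10 ✓
(-3, -2, 0, -1) → max 0  < 10 ✓
(-2, 0, -1, -4) → max 0  < 10 ✓
(0, -1, -4, -5) → max 0  < 10 ✓
(-1, -4, -5, -1) → max -1  < 10 ✓
(-4, -5, -1, 13) → max 13
(-5, -1, 13, -7) → max 13
(-1, 13, -7, -5) → max 13
(13, -7, -5, 2) → max 13
(-7, -5, 2, 13) → max 13
(-5, 2, 13, 13) → max 13
8 windows satisfy the condition.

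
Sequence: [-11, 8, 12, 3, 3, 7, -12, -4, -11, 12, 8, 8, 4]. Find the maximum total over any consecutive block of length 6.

[-11, 8, 12, 3, 3, 7] → sum 22
[8, 12, 3, 3, 7, -12] → sum 21
[12, 3, 3, 7, -12, -4] → sum 9
[3, 3, 7, -12, -4, -11] → sum -14
[3, 7, -12, -4, -11, 12] → sum -5
[7, -12, -4, -11, 12, 8] → sum 0
[-12, -4, -11, 12, 8, 8] → sum 1
[-4, -11, 12, 8, 8, 4] → sum 17
Maximum of these is 22.

22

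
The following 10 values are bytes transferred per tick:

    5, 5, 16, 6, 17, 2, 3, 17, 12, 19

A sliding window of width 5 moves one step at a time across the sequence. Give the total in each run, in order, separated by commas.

49, 46, 44, 45, 51, 53

5 5 16 6 17 → sum 49
5 16 6 17 2 → sum 46
16 6 17 2 3 → sum 44
6 17 2 3 17 → sum 45
17 2 3 17 12 → sum 51
2 3 17 12 19 → sum 53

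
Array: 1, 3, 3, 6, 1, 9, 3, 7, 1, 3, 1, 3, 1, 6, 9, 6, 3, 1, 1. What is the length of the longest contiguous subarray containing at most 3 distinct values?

7

add 1: window [1] (1 distinct), len 1
add 3: window [1, 3] (2 distinct), len 2
add 3: window [1, 3, 3] (2 distinct), len 3
add 6: window [1, 3, 3, 6] (3 distinct), len 4
add 1: window [1, 3, 3, 6, 1] (3 distinct), len 5
add 9: window [6, 1, 9] (3 distinct), len 3
add 3: window [1, 9, 3] (3 distinct), len 3
add 7: window [9, 3, 7] (3 distinct), len 3
add 1: window [3, 7, 1] (3 distinct), len 3
add 3: window [3, 7, 1, 3] (3 distinct), len 4
add 1: window [3, 7, 1, 3, 1] (3 distinct), len 5
add 3: window [3, 7, 1, 3, 1, 3] (3 distinct), len 6
add 1: window [3, 7, 1, 3, 1, 3, 1] (3 distinct), len 7
add 6: window [1, 3, 1, 3, 1, 6] (3 distinct), len 6
add 9: window [1, 6, 9] (3 distinct), len 3
add 6: window [1, 6, 9, 6] (3 distinct), len 4
add 3: window [6, 9, 6, 3] (3 distinct), len 4
add 1: window [6, 3, 1] (3 distinct), len 3
add 1: window [6, 3, 1, 1] (3 distinct), len 4
Longest length with ≤3 distinct: 7.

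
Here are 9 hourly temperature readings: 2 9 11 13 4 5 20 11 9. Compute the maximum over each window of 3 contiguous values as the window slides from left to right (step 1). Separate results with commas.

Sliding a size-3 window across the 9 values:
2 9 11 → max 11
9 11 13 → max 13
11 13 4 → max 13
13 4 5 → max 13
4 5 20 → max 20
5 20 11 → max 20
20 11 9 → max 20

11, 13, 13, 13, 20, 20, 20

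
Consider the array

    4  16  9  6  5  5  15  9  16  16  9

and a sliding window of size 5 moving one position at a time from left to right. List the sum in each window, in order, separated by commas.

(4, 16, 9, 6, 5) → sum 40
(16, 9, 6, 5, 5) → sum 41
(9, 6, 5, 5, 15) → sum 40
(6, 5, 5, 15, 9) → sum 40
(5, 5, 15, 9, 16) → sum 50
(5, 15, 9, 16, 16) → sum 61
(15, 9, 16, 16, 9) → sum 65

40, 41, 40, 40, 50, 61, 65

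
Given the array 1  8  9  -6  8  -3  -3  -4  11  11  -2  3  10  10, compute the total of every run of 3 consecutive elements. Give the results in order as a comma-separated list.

Sliding a size-3 window across the 14 values:
1 8 9 → sum 18
8 9 -6 → sum 11
9 -6 8 → sum 11
-6 8 -3 → sum -1
8 -3 -3 → sum 2
-3 -3 -4 → sum -10
-3 -4 11 → sum 4
-4 11 11 → sum 18
11 11 -2 → sum 20
11 -2 3 → sum 12
-2 3 10 → sum 11
3 10 10 → sum 23

18, 11, 11, -1, 2, -10, 4, 18, 20, 12, 11, 23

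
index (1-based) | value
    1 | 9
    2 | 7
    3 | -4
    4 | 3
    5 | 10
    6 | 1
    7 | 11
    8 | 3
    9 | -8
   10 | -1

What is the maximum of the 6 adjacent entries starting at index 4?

11

Elements at indices 4..9: 3, 10, 1, 11, 3, -8
max(3, 10, 1, 11, 3, -8) = 11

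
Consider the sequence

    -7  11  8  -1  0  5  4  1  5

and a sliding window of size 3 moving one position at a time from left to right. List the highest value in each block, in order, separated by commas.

11, 11, 8, 5, 5, 5, 5

(-7, 11, 8) → max 11
(11, 8, -1) → max 11
(8, -1, 0) → max 8
(-1, 0, 5) → max 5
(0, 5, 4) → max 5
(5, 4, 1) → max 5
(4, 1, 5) → max 5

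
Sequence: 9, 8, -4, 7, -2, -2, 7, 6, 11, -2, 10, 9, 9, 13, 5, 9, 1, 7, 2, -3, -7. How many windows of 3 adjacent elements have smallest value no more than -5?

1

[9, 8, -4] → min -4
[8, -4, 7] → min -4
[-4, 7, -2] → min -4
[7, -2, -2] → min -2
[-2, -2, 7] → min -2
[-2, 7, 6] → min -2
[7, 6, 11] → min 6
[6, 11, -2] → min -2
[11, -2, 10] → min -2
[-2, 10, 9] → min -2
[10, 9, 9] → min 9
[9, 9, 13] → min 9
[9, 13, 5] → min 5
[13, 5, 9] → min 5
[5, 9, 1] → min 1
[9, 1, 7] → min 1
[1, 7, 2] → min 1
[7, 2, -3] → min -3
[2, -3, -7] → min -7  ≤ -5 ✓
1 window satisfy the condition.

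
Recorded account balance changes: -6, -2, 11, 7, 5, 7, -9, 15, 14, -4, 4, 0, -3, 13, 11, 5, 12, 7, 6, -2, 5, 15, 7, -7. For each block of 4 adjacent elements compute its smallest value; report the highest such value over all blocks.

5

Each size-4 window and its min:
-6 -2 11 7 → min -6
-2 11 7 5 → min -2
11 7 5 7 → min 5
7 5 7 -9 → min -9
5 7 -9 15 → min -9
7 -9 15 14 → min -9
-9 15 14 -4 → min -9
15 14 -4 4 → min -4
14 -4 4 0 → min -4
-4 4 0 -3 → min -4
4 0 -3 13 → min -3
0 -3 13 11 → min -3
-3 13 11 5 → min -3
13 11 5 12 → min 5
11 5 12 7 → min 5
5 12 7 6 → min 5
12 7 6 -2 → min -2
7 6 -2 5 → min -2
6 -2 5 15 → min -2
-2 5 15 7 → min -2
5 15 7 -7 → min -7
Highest of these is 5.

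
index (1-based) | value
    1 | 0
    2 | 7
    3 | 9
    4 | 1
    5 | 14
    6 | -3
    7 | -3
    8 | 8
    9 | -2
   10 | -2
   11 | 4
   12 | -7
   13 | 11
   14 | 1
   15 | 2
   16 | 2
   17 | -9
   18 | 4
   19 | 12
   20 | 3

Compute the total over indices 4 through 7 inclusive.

Elements at indices 4..7: 1, 14, -3, -3
sum(1, 14, -3, -3) = 9

9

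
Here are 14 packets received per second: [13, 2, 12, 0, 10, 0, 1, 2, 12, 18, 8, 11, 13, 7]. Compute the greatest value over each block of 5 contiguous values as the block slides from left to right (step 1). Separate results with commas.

Sliding a size-5 window across the 14 values:
(13, 2, 12, 0, 10) → max 13
(2, 12, 0, 10, 0) → max 12
(12, 0, 10, 0, 1) → max 12
(0, 10, 0, 1, 2) → max 10
(10, 0, 1, 2, 12) → max 12
(0, 1, 2, 12, 18) → max 18
(1, 2, 12, 18, 8) → max 18
(2, 12, 18, 8, 11) → max 18
(12, 18, 8, 11, 13) → max 18
(18, 8, 11, 13, 7) → max 18

13, 12, 12, 10, 12, 18, 18, 18, 18, 18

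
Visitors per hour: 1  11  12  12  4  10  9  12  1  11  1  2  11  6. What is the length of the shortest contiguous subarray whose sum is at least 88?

Extend right; whenever the sum reaches 88, record the length and shrink from the left:
add 1: running sum 1 < 88
add 11: running sum 12 < 88
add 12: running sum 24 < 88
add 12: running sum 36 < 88
add 4: running sum 40 < 88
add 10: running sum 50 < 88
add 9: running sum 59 < 88
add 12: running sum 71 < 88
add 1: running sum 72 < 88
add 11: running sum 83 < 88
add 1: running sum 84 < 88
add 2: running sum 86 < 88
add 11: shortest ending here [11, 12, 12, 4, 10, 9, 12, 1, 11, 1, 2, 11] sum 96, len 12
add 6: shortest ending here [12, 12, 4, 10, 9, 12, 1, 11, 1, 2, 11, 6] sum 91, len 12
Shortest qualifying length: 12.

12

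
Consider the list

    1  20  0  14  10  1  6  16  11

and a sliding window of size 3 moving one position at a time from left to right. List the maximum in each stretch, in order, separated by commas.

20, 20, 14, 14, 10, 16, 16

1 20 0 → max 20
20 0 14 → max 20
0 14 10 → max 14
14 10 1 → max 14
10 1 6 → max 10
1 6 16 → max 16
6 16 11 → max 16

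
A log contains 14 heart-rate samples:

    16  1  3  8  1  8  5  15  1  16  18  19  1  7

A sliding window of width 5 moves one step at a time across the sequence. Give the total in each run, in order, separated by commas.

29, 21, 25, 37, 30, 45, 55, 69, 55, 61

16 1 3 8 1 → sum 29
1 3 8 1 8 → sum 21
3 8 1 8 5 → sum 25
8 1 8 5 15 → sum 37
1 8 5 15 1 → sum 30
8 5 15 1 16 → sum 45
5 15 1 16 18 → sum 55
15 1 16 18 19 → sum 69
1 16 18 19 1 → sum 55
16 18 19 1 7 → sum 61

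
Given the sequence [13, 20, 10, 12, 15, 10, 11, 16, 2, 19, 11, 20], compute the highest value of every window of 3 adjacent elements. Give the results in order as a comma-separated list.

Sliding a size-3 window across the 12 values:
[13, 20, 10] → max 20
[20, 10, 12] → max 20
[10, 12, 15] → max 15
[12, 15, 10] → max 15
[15, 10, 11] → max 15
[10, 11, 16] → max 16
[11, 16, 2] → max 16
[16, 2, 19] → max 19
[2, 19, 11] → max 19
[19, 11, 20] → max 20

20, 20, 15, 15, 15, 16, 16, 19, 19, 20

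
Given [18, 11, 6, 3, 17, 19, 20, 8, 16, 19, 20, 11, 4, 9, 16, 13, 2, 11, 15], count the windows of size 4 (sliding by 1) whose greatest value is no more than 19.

(18, 11, 6, 3) → max 18  ≤ 19 ✓
(11, 6, 3, 17) → max 17  ≤ 19 ✓
(6, 3, 17, 19) → max 19  ≤ 19 ✓
(3, 17, 19, 20) → max 20
(17, 19, 20, 8) → max 20
(19, 20, 8, 16) → max 20
(20, 8, 16, 19) → max 20
(8, 16, 19, 20) → max 20
(16, 19, 20, 11) → max 20
(19, 20, 11, 4) → max 20
(20, 11, 4, 9) → max 20
(11, 4, 9, 16) → max 16  ≤ 19 ✓
(4, 9, 16, 13) → max 16  ≤ 19 ✓
(9, 16, 13, 2) → max 16  ≤ 19 ✓
(16, 13, 2, 11) → max 16  ≤ 19 ✓
(13, 2, 11, 15) → max 15  ≤ 19 ✓
8 windows satisfy the condition.

8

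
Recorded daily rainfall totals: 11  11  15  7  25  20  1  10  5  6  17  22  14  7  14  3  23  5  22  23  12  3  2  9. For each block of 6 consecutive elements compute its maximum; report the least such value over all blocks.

(11, 11, 15, 7, 25, 20) → max 25
(11, 15, 7, 25, 20, 1) → max 25
(15, 7, 25, 20, 1, 10) → max 25
(7, 25, 20, 1, 10, 5) → max 25
(25, 20, 1, 10, 5, 6) → max 25
(20, 1, 10, 5, 6, 17) → max 20
(1, 10, 5, 6, 17, 22) → max 22
(10, 5, 6, 17, 22, 14) → max 22
(5, 6, 17, 22, 14, 7) → max 22
(6, 17, 22, 14, 7, 14) → max 22
(17, 22, 14, 7, 14, 3) → max 22
(22, 14, 7, 14, 3, 23) → max 23
(14, 7, 14, 3, 23, 5) → max 23
(7, 14, 3, 23, 5, 22) → max 23
(14, 3, 23, 5, 22, 23) → max 23
(3, 23, 5, 22, 23, 12) → max 23
(23, 5, 22, 23, 12, 3) → max 23
(5, 22, 23, 12, 3, 2) → max 23
(22, 23, 12, 3, 2, 9) → max 23
Least of these is 20.

20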